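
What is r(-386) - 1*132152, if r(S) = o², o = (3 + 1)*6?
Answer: -131576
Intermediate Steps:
o = 24 (o = 4*6 = 24)
r(S) = 576 (r(S) = 24² = 576)
r(-386) - 1*132152 = 576 - 1*132152 = 576 - 132152 = -131576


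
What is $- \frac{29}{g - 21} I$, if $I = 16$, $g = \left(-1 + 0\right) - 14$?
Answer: $\frac{116}{9} \approx 12.889$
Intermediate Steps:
$g = -15$ ($g = -1 - 14 = -15$)
$- \frac{29}{g - 21} I = - \frac{29}{-15 - 21} \cdot 16 = - \frac{29}{-36} \cdot 16 = \left(-29\right) \left(- \frac{1}{36}\right) 16 = \frac{29}{36} \cdot 16 = \frac{116}{9}$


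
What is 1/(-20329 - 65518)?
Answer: -1/85847 ≈ -1.1649e-5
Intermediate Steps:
1/(-20329 - 65518) = 1/(-85847) = -1/85847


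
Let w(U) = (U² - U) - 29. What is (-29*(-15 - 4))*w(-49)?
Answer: 1333971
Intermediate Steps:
w(U) = -29 + U² - U
(-29*(-15 - 4))*w(-49) = (-29*(-15 - 4))*(-29 + (-49)² - 1*(-49)) = (-29*(-19))*(-29 + 2401 + 49) = 551*2421 = 1333971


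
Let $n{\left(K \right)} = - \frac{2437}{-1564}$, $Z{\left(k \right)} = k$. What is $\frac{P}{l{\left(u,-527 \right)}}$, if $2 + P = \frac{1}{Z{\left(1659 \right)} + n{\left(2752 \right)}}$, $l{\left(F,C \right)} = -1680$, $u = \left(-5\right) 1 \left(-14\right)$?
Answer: $\frac{2596331}{2181574920} \approx 0.0011901$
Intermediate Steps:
$n{\left(K \right)} = \frac{2437}{1564}$ ($n{\left(K \right)} = \left(-2437\right) \left(- \frac{1}{1564}\right) = \frac{2437}{1564}$)
$u = 70$ ($u = \left(-5\right) \left(-14\right) = 70$)
$P = - \frac{5192662}{2597113}$ ($P = -2 + \frac{1}{1659 + \frac{2437}{1564}} = -2 + \frac{1}{\frac{2597113}{1564}} = -2 + \frac{1564}{2597113} = - \frac{5192662}{2597113} \approx -1.9994$)
$\frac{P}{l{\left(u,-527 \right)}} = - \frac{5192662}{2597113 \left(-1680\right)} = \left(- \frac{5192662}{2597113}\right) \left(- \frac{1}{1680}\right) = \frac{2596331}{2181574920}$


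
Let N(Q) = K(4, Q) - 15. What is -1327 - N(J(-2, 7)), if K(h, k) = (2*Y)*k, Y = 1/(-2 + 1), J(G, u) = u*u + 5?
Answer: -1204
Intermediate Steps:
J(G, u) = 5 + u**2 (J(G, u) = u**2 + 5 = 5 + u**2)
Y = -1 (Y = 1/(-1) = -1)
K(h, k) = -2*k (K(h, k) = (2*(-1))*k = -2*k)
N(Q) = -15 - 2*Q (N(Q) = -2*Q - 15 = -15 - 2*Q)
-1327 - N(J(-2, 7)) = -1327 - (-15 - 2*(5 + 7**2)) = -1327 - (-15 - 2*(5 + 49)) = -1327 - (-15 - 2*54) = -1327 - (-15 - 108) = -1327 - 1*(-123) = -1327 + 123 = -1204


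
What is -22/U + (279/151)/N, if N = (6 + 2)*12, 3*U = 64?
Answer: -2445/2416 ≈ -1.0120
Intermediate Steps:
U = 64/3 (U = (⅓)*64 = 64/3 ≈ 21.333)
N = 96 (N = 8*12 = 96)
-22/U + (279/151)/N = -22/64/3 + (279/151)/96 = -22*3/64 + (279*(1/151))*(1/96) = -33/32 + (279/151)*(1/96) = -33/32 + 93/4832 = -2445/2416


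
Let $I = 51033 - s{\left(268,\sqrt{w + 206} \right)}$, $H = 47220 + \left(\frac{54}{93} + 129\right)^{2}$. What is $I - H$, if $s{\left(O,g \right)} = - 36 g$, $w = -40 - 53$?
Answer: $- \frac{12471996}{961} + 36 \sqrt{113} \approx -12595.0$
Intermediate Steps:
$w = -93$
$H = \frac{61514709}{961}$ ($H = 47220 + \left(54 \cdot \frac{1}{93} + 129\right)^{2} = 47220 + \left(\frac{18}{31} + 129\right)^{2} = 47220 + \left(\frac{4017}{31}\right)^{2} = 47220 + \frac{16136289}{961} = \frac{61514709}{961} \approx 64011.0$)
$I = 51033 + 36 \sqrt{113}$ ($I = 51033 - - 36 \sqrt{-93 + 206} = 51033 - - 36 \sqrt{113} = 51033 + 36 \sqrt{113} \approx 51416.0$)
$I - H = \left(51033 + 36 \sqrt{113}\right) - \frac{61514709}{961} = - \frac{12471996}{961} + 36 \sqrt{113}$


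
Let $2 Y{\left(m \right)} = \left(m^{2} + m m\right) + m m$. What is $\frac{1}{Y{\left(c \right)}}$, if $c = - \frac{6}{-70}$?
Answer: $\frac{2450}{27} \approx 90.741$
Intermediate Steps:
$c = \frac{3}{35}$ ($c = \left(-6\right) \left(- \frac{1}{70}\right) = \frac{3}{35} \approx 0.085714$)
$Y{\left(m \right)} = \frac{3 m^{2}}{2}$ ($Y{\left(m \right)} = \frac{\left(m^{2} + m m\right) + m m}{2} = \frac{\left(m^{2} + m^{2}\right) + m^{2}}{2} = \frac{2 m^{2} + m^{2}}{2} = \frac{3 m^{2}}{2}$)
$\frac{1}{Y{\left(c \right)}} = \frac{1}{\frac{3}{2} \left(\frac{3}{35}\right)^{2}} = \frac{1}{\frac{3}{2} \cdot \frac{9}{1225}} = \frac{1}{\frac{27}{2450}} = \frac{2450}{27}$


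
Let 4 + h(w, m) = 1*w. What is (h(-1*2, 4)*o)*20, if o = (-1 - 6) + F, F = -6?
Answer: 1560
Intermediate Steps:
h(w, m) = -4 + w (h(w, m) = -4 + 1*w = -4 + w)
o = -13 (o = (-1 - 6) - 6 = -7 - 6 = -13)
(h(-1*2, 4)*o)*20 = ((-4 - 1*2)*(-13))*20 = ((-4 - 2)*(-13))*20 = -6*(-13)*20 = 78*20 = 1560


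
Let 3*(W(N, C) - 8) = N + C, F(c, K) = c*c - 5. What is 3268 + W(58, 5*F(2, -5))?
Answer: 9881/3 ≈ 3293.7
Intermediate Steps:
F(c, K) = -5 + c**2 (F(c, K) = c**2 - 5 = -5 + c**2)
W(N, C) = 8 + C/3 + N/3 (W(N, C) = 8 + (N + C)/3 = 8 + (C + N)/3 = 8 + (C/3 + N/3) = 8 + C/3 + N/3)
3268 + W(58, 5*F(2, -5)) = 3268 + (8 + (5*(-5 + 2**2))/3 + (1/3)*58) = 3268 + (8 + (5*(-5 + 4))/3 + 58/3) = 3268 + (8 + (5*(-1))/3 + 58/3) = 3268 + (8 + (1/3)*(-5) + 58/3) = 3268 + (8 - 5/3 + 58/3) = 3268 + 77/3 = 9881/3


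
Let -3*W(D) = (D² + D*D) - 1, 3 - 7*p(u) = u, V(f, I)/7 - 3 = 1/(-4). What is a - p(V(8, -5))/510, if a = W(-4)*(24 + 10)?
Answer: -334465/952 ≈ -351.33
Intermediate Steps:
V(f, I) = 77/4 (V(f, I) = 21 + 7/(-4) = 21 + 7*(-¼) = 21 - 7/4 = 77/4)
p(u) = 3/7 - u/7
W(D) = ⅓ - 2*D²/3 (W(D) = -((D² + D*D) - 1)/3 = -((D² + D²) - 1)/3 = -(2*D² - 1)/3 = -(-1 + 2*D²)/3 = ⅓ - 2*D²/3)
a = -1054/3 (a = (⅓ - ⅔*(-4)²)*(24 + 10) = (⅓ - ⅔*16)*34 = (⅓ - 32/3)*34 = -31/3*34 = -1054/3 ≈ -351.33)
a - p(V(8, -5))/510 = -1054/3 - (3/7 - ⅐*77/4)/510 = -1054/3 - (3/7 - 11/4)/510 = -1054/3 - (-65)/(28*510) = -1054/3 - 1*(-13/2856) = -1054/3 + 13/2856 = -334465/952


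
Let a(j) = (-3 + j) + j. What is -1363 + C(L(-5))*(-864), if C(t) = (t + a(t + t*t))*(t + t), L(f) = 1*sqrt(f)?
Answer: 24557 + 22464*I*sqrt(5) ≈ 24557.0 + 50231.0*I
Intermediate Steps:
L(f) = sqrt(f)
a(j) = -3 + 2*j
C(t) = 2*t*(-3 + 2*t**2 + 3*t) (C(t) = (t + (-3 + 2*(t + t*t)))*(t + t) = (t + (-3 + 2*(t + t**2)))*(2*t) = (t + (-3 + (2*t + 2*t**2)))*(2*t) = (t + (-3 + 2*t + 2*t**2))*(2*t) = (-3 + 2*t**2 + 3*t)*(2*t) = 2*t*(-3 + 2*t**2 + 3*t))
-1363 + C(L(-5))*(-864) = -1363 + (2*sqrt(-5)*(-3 + sqrt(-5) + 2*sqrt(-5)*(1 + sqrt(-5))))*(-864) = -1363 + (2*(I*sqrt(5))*(-3 + I*sqrt(5) + 2*(I*sqrt(5))*(1 + I*sqrt(5))))*(-864) = -1363 + (2*(I*sqrt(5))*(-3 + I*sqrt(5) + 2*I*sqrt(5)*(1 + I*sqrt(5))))*(-864) = -1363 + (2*I*sqrt(5)*(-3 + I*sqrt(5) + 2*I*sqrt(5)*(1 + I*sqrt(5))))*(-864) = -1363 - 1728*I*sqrt(5)*(-3 + I*sqrt(5) + 2*I*sqrt(5)*(1 + I*sqrt(5)))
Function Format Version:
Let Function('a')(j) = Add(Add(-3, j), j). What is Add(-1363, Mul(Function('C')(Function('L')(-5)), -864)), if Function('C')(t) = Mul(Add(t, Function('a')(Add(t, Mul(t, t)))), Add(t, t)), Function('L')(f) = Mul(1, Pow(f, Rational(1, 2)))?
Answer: Add(24557, Mul(22464, I, Pow(5, Rational(1, 2)))) ≈ Add(24557., Mul(50231., I))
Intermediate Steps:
Function('L')(f) = Pow(f, Rational(1, 2))
Function('a')(j) = Add(-3, Mul(2, j))
Function('C')(t) = Mul(2, t, Add(-3, Mul(2, Pow(t, 2)), Mul(3, t))) (Function('C')(t) = Mul(Add(t, Add(-3, Mul(2, Add(t, Mul(t, t))))), Add(t, t)) = Mul(Add(t, Add(-3, Mul(2, Add(t, Pow(t, 2))))), Mul(2, t)) = Mul(Add(t, Add(-3, Add(Mul(2, t), Mul(2, Pow(t, 2))))), Mul(2, t)) = Mul(Add(t, Add(-3, Mul(2, t), Mul(2, Pow(t, 2)))), Mul(2, t)) = Mul(Add(-3, Mul(2, Pow(t, 2)), Mul(3, t)), Mul(2, t)) = Mul(2, t, Add(-3, Mul(2, Pow(t, 2)), Mul(3, t))))
Add(-1363, Mul(Function('C')(Function('L')(-5)), -864)) = Add(-1363, Mul(Mul(2, Pow(-5, Rational(1, 2)), Add(-3, Pow(-5, Rational(1, 2)), Mul(2, Pow(-5, Rational(1, 2)), Add(1, Pow(-5, Rational(1, 2)))))), -864)) = Add(-1363, Mul(Mul(2, Mul(I, Pow(5, Rational(1, 2))), Add(-3, Mul(I, Pow(5, Rational(1, 2))), Mul(2, Mul(I, Pow(5, Rational(1, 2))), Add(1, Mul(I, Pow(5, Rational(1, 2))))))), -864)) = Add(-1363, Mul(Mul(2, Mul(I, Pow(5, Rational(1, 2))), Add(-3, Mul(I, Pow(5, Rational(1, 2))), Mul(2, I, Pow(5, Rational(1, 2)), Add(1, Mul(I, Pow(5, Rational(1, 2))))))), -864)) = Add(-1363, Mul(Mul(2, I, Pow(5, Rational(1, 2)), Add(-3, Mul(I, Pow(5, Rational(1, 2))), Mul(2, I, Pow(5, Rational(1, 2)), Add(1, Mul(I, Pow(5, Rational(1, 2))))))), -864)) = Add(-1363, Mul(-1728, I, Pow(5, Rational(1, 2)), Add(-3, Mul(I, Pow(5, Rational(1, 2))), Mul(2, I, Pow(5, Rational(1, 2)), Add(1, Mul(I, Pow(5, Rational(1, 2))))))))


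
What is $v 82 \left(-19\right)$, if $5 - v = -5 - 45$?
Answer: $-85690$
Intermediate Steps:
$v = 55$ ($v = 5 - \left(-5 - 45\right) = 5 - -50 = 5 + 50 = 55$)
$v 82 \left(-19\right) = 55 \cdot 82 \left(-19\right) = 4510 \left(-19\right) = -85690$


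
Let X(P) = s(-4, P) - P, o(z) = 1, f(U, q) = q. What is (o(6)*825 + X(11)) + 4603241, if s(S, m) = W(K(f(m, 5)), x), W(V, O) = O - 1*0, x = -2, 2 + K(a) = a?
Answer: 4604053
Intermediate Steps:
K(a) = -2 + a
W(V, O) = O (W(V, O) = O + 0 = O)
s(S, m) = -2
X(P) = -2 - P
(o(6)*825 + X(11)) + 4603241 = (1*825 + (-2 - 1*11)) + 4603241 = (825 + (-2 - 11)) + 4603241 = (825 - 13) + 4603241 = 812 + 4603241 = 4604053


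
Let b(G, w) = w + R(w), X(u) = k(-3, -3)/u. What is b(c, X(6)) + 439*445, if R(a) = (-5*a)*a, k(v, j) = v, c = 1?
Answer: 781413/4 ≈ 1.9535e+5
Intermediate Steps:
R(a) = -5*a**2
X(u) = -3/u
b(G, w) = w - 5*w**2
b(c, X(6)) + 439*445 = (-3/6)*(1 - (-15)/6) + 439*445 = (-3*1/6)*(1 - (-15)/6) + 195355 = -(1 - 5*(-1/2))/2 + 195355 = -(1 + 5/2)/2 + 195355 = -1/2*7/2 + 195355 = -7/4 + 195355 = 781413/4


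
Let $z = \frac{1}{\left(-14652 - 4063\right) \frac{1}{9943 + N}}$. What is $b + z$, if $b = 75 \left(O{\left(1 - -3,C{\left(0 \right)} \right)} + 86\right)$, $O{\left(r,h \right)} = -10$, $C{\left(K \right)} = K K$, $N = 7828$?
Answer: $\frac{106657729}{18715} \approx 5699.0$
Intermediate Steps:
$C{\left(K \right)} = K^{2}$
$b = 5700$ ($b = 75 \left(-10 + 86\right) = 75 \cdot 76 = 5700$)
$z = - \frac{17771}{18715}$ ($z = \frac{1}{\left(-14652 - 4063\right) \frac{1}{9943 + 7828}} = \frac{1}{\left(-18715\right) \frac{1}{17771}} = \frac{1}{- \frac{18715}{17771}} = - \frac{17771}{18715} \approx -0.94956$)
$b + z = 5700 - \frac{17771}{18715} = \frac{106657729}{18715}$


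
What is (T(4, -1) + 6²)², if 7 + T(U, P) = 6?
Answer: 1225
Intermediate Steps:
T(U, P) = -1 (T(U, P) = -7 + 6 = -1)
(T(4, -1) + 6²)² = (-1 + 6²)² = (-1 + 36)² = 35² = 1225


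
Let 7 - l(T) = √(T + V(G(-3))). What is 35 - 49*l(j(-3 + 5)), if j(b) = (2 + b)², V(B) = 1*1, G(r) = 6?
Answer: -308 + 49*√17 ≈ -105.97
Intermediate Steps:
V(B) = 1
l(T) = 7 - √(1 + T) (l(T) = 7 - √(T + 1) = 7 - √(1 + T))
35 - 49*l(j(-3 + 5)) = 35 - 49*(7 - √(1 + (2 + (-3 + 5))²)) = 35 - 49*(7 - √(1 + (2 + 2)²)) = 35 - 49*(7 - √(1 + 4²)) = 35 - 49*(7 - √(1 + 16)) = 35 - 49*(7 - √17) = 35 + (-343 + 49*√17) = -308 + 49*√17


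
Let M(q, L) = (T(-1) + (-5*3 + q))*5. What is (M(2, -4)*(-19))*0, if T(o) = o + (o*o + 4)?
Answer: 0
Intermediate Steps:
T(o) = 4 + o + o² (T(o) = o + (o² + 4) = o + (4 + o²) = 4 + o + o²)
M(q, L) = -55 + 5*q (M(q, L) = ((4 - 1 + (-1)²) + (-5*3 + q))*5 = ((4 - 1 + 1) + (-15 + q))*5 = (4 + (-15 + q))*5 = (-11 + q)*5 = -55 + 5*q)
(M(2, -4)*(-19))*0 = ((-55 + 5*2)*(-19))*0 = ((-55 + 10)*(-19))*0 = -45*(-19)*0 = 855*0 = 0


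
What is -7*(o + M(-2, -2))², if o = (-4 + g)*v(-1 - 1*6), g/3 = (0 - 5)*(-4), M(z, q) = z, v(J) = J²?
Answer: -52629948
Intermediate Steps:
g = 60 (g = 3*((0 - 5)*(-4)) = 3*(-5*(-4)) = 3*20 = 60)
o = 2744 (o = (-4 + 60)*(-1 - 1*6)² = 56*(-1 - 6)² = 56*(-7)² = 56*49 = 2744)
-7*(o + M(-2, -2))² = -7*(2744 - 2)² = -7*2742² = -7*7518564 = -52629948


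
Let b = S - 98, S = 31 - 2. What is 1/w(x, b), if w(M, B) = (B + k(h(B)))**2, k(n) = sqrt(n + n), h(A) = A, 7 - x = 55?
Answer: (-69 + I*sqrt(138))**(-2) ≈ 0.00019262 + 6.7547e-5*I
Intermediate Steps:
x = -48 (x = 7 - 1*55 = 7 - 55 = -48)
S = 29
k(n) = sqrt(2)*sqrt(n) (k(n) = sqrt(2*n) = sqrt(2)*sqrt(n))
b = -69 (b = 29 - 98 = -69)
w(M, B) = (B + sqrt(2)*sqrt(B))**2
1/w(x, b) = 1/((-69 + sqrt(2)*sqrt(-69))**2) = 1/((-69 + sqrt(2)*(I*sqrt(69)))**2) = 1/((-69 + I*sqrt(138))**2) = (-69 + I*sqrt(138))**(-2)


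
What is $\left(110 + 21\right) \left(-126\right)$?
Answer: $-16506$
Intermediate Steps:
$\left(110 + 21\right) \left(-126\right) = 131 \left(-126\right) = -16506$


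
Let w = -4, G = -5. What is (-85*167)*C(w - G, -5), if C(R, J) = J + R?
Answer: 56780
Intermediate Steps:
(-85*167)*C(w - G, -5) = (-85*167)*(-5 + (-4 - 1*(-5))) = -14195*(-5 + (-4 + 5)) = -14195*(-5 + 1) = -14195*(-4) = 56780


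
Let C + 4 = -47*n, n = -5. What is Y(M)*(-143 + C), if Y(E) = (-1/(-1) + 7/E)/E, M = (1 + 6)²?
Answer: 704/343 ≈ 2.0525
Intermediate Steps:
M = 49 (M = 7² = 49)
C = 231 (C = -4 - 47*(-5) = -4 + 235 = 231)
Y(E) = (1 + 7/E)/E (Y(E) = (-1*(-1) + 7/E)/E = (1 + 7/E)/E)
Y(M)*(-143 + C) = ((7 + 49)/49²)*(-143 + 231) = ((1/2401)*56)*88 = (8/343)*88 = 704/343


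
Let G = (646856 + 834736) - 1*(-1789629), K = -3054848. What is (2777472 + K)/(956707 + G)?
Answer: -34672/528491 ≈ -0.065606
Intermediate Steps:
G = 3271221 (G = 1481592 + 1789629 = 3271221)
(2777472 + K)/(956707 + G) = (2777472 - 3054848)/(956707 + 3271221) = -277376/4227928 = -277376*1/4227928 = -34672/528491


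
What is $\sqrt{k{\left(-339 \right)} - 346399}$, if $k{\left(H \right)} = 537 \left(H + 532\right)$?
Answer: $i \sqrt{242758} \approx 492.7 i$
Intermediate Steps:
$k{\left(H \right)} = 285684 + 537 H$ ($k{\left(H \right)} = 537 \left(532 + H\right) = 285684 + 537 H$)
$\sqrt{k{\left(-339 \right)} - 346399} = \sqrt{\left(285684 + 537 \left(-339\right)\right) - 346399} = \sqrt{\left(285684 - 182043\right) - 346399} = \sqrt{103641 - 346399} = \sqrt{-242758} = i \sqrt{242758}$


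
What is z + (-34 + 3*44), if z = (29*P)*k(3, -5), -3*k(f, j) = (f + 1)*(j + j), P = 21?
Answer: 8218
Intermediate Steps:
k(f, j) = -2*j*(1 + f)/3 (k(f, j) = -(f + 1)*(j + j)/3 = -(1 + f)*2*j/3 = -2*j*(1 + f)/3)
z = 8120 (z = (29*21)*(-⅔*(-5)*(1 + 3)) = 609*(-⅔*(-5)*4) = 609*(40/3) = 8120)
z + (-34 + 3*44) = 8120 + (-34 + 3*44) = 8120 + (-34 + 132) = 8120 + 98 = 8218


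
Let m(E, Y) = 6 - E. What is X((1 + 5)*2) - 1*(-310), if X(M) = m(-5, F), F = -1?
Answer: 321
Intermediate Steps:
X(M) = 11 (X(M) = 6 - 1*(-5) = 6 + 5 = 11)
X((1 + 5)*2) - 1*(-310) = 11 - 1*(-310) = 11 + 310 = 321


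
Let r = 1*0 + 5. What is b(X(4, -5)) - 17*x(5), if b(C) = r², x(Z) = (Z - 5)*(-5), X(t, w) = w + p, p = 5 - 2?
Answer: 25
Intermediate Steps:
p = 3
X(t, w) = 3 + w (X(t, w) = w + 3 = 3 + w)
x(Z) = 25 - 5*Z (x(Z) = (-5 + Z)*(-5) = 25 - 5*Z)
r = 5 (r = 0 + 5 = 5)
b(C) = 25 (b(C) = 5² = 25)
b(X(4, -5)) - 17*x(5) = 25 - 17*(25 - 5*5) = 25 - 17*(25 - 25) = 25 - 17*0 = 25 + 0 = 25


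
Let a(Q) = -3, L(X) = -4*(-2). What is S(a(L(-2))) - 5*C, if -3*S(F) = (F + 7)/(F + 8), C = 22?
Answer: -1654/15 ≈ -110.27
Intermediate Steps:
L(X) = 8
S(F) = -(7 + F)/(3*(8 + F)) (S(F) = -(F + 7)/(3*(F + 8)) = -(7 + F)/(3*(8 + F)))
S(a(L(-2))) - 5*C = (-7 - 1*(-3))/(3*(8 - 3)) - 5*22 = (1/3)*(-7 + 3)/5 - 110 = (1/3)*(1/5)*(-4) - 110 = -4/15 - 110 = -1654/15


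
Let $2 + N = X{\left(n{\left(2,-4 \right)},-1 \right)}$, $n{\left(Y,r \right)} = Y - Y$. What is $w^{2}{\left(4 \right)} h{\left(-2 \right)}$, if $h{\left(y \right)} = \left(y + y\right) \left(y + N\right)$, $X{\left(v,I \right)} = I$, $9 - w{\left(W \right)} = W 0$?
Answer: $1620$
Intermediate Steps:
$n{\left(Y,r \right)} = 0$
$w{\left(W \right)} = 9$ ($w{\left(W \right)} = 9 - W 0 = 9 - 0 = 9 + 0 = 9$)
$N = -3$ ($N = -2 - 1 = -3$)
$h{\left(y \right)} = 2 y \left(-3 + y\right)$ ($h{\left(y \right)} = \left(y + y\right) \left(y - 3\right) = 2 y \left(-3 + y\right)$)
$w^{2}{\left(4 \right)} h{\left(-2 \right)} = 9^{2} \cdot 2 \left(-2\right) \left(-3 - 2\right) = 81 \cdot 2 \left(-2\right) \left(-5\right) = 81 \cdot 20 = 1620$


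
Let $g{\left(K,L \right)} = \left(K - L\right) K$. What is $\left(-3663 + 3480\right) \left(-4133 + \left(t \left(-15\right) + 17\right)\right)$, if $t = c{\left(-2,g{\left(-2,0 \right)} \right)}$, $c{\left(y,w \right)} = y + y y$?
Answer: $758718$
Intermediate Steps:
$g{\left(K,L \right)} = K \left(K - L\right)$
$c{\left(y,w \right)} = y + y^{2}$
$t = 2$ ($t = - 2 \left(1 - 2\right) = \left(-2\right) \left(-1\right) = 2$)
$\left(-3663 + 3480\right) \left(-4133 + \left(t \left(-15\right) + 17\right)\right) = \left(-3663 + 3480\right) \left(-4133 + \left(2 \left(-15\right) + 17\right)\right) = - 183 \left(-4133 + \left(-30 + 17\right)\right) = - 183 \left(-4133 - 13\right) = \left(-183\right) \left(-4146\right) = 758718$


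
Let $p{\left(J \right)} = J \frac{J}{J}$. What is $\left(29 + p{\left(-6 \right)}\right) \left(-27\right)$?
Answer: $-621$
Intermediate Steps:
$p{\left(J \right)} = J$ ($p{\left(J \right)} = J 1 = J$)
$\left(29 + p{\left(-6 \right)}\right) \left(-27\right) = \left(29 - 6\right) \left(-27\right) = 23 \left(-27\right) = -621$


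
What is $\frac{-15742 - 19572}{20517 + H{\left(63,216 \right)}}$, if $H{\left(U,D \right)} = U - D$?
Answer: $- \frac{17657}{10182} \approx -1.7341$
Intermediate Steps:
$\frac{-15742 - 19572}{20517 + H{\left(63,216 \right)}} = \frac{-15742 - 19572}{20517 + \left(63 - 216\right)} = - \frac{35314}{20517 + \left(63 - 216\right)} = - \frac{35314}{20517 - 153} = - \frac{35314}{20364} = \left(-35314\right) \frac{1}{20364} = - \frac{17657}{10182}$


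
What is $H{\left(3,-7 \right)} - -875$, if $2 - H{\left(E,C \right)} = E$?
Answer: $874$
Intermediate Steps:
$H{\left(E,C \right)} = 2 - E$
$H{\left(3,-7 \right)} - -875 = \left(2 - 3\right) - -875 = \left(2 - 3\right) + 875 = -1 + 875 = 874$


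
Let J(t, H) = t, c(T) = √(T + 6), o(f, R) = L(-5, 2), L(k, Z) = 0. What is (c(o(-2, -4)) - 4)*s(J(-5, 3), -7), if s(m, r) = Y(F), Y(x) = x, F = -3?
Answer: 12 - 3*√6 ≈ 4.6515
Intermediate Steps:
o(f, R) = 0
c(T) = √(6 + T)
s(m, r) = -3
(c(o(-2, -4)) - 4)*s(J(-5, 3), -7) = (√(6 + 0) - 4)*(-3) = (√6 - 4)*(-3) = (-4 + √6)*(-3) = 12 - 3*√6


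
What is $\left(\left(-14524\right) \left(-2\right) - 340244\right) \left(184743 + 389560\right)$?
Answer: $-178720796388$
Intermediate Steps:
$\left(\left(-14524\right) \left(-2\right) - 340244\right) \left(184743 + 389560\right) = \left(29048 - 340244\right) 574303 = \left(-311196\right) 574303 = -178720796388$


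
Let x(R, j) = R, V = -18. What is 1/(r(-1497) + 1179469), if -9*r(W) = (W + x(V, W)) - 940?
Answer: 9/10617676 ≈ 8.4764e-7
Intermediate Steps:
r(W) = 958/9 - W/9 (r(W) = -((W - 18) - 940)/9 = -((-18 + W) - 940)/9 = -(-958 + W)/9 = 958/9 - W/9)
1/(r(-1497) + 1179469) = 1/((958/9 - ⅑*(-1497)) + 1179469) = 1/((958/9 + 499/3) + 1179469) = 1/(2455/9 + 1179469) = 1/(10617676/9) = 9/10617676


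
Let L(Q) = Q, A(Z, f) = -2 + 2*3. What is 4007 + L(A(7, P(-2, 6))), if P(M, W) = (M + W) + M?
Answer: 4011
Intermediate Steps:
P(M, W) = W + 2*M
A(Z, f) = 4 (A(Z, f) = -2 + 6 = 4)
4007 + L(A(7, P(-2, 6))) = 4007 + 4 = 4011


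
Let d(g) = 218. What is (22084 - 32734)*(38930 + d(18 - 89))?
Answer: -416926200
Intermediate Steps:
(22084 - 32734)*(38930 + d(18 - 89)) = (22084 - 32734)*(38930 + 218) = -10650*39148 = -416926200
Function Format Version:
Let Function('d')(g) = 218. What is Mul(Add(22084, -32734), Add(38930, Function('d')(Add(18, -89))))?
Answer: -416926200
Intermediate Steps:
Mul(Add(22084, -32734), Add(38930, Function('d')(Add(18, -89)))) = Mul(Add(22084, -32734), Add(38930, 218)) = Mul(-10650, 39148) = -416926200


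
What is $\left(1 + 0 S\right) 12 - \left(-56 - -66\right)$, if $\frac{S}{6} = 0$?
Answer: $2$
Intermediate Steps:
$S = 0$ ($S = 6 \cdot 0 = 0$)
$\left(1 + 0 S\right) 12 - \left(-56 - -66\right) = \left(1 + 0 \cdot 0\right) 12 - \left(-56 - -66\right) = \left(1 + 0\right) 12 - \left(-56 + 66\right) = 1 \cdot 12 - 10 = 12 - 10 = 2$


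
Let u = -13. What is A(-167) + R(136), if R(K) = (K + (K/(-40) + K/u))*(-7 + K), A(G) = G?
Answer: 1013276/65 ≈ 15589.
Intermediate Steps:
R(K) = 467*K*(-7 + K)/520 (R(K) = (K + (K/(-40) + K/(-13)))*(-7 + K) = (K + (K*(-1/40) + K*(-1/13)))*(-7 + K) = (K + (-K/40 - K/13))*(-7 + K) = (K - 53*K/520)*(-7 + K) = (467*K/520)*(-7 + K) = 467*K*(-7 + K)/520)
A(-167) + R(136) = -167 + (467/520)*136*(-7 + 136) = -167 + (467/520)*136*129 = -167 + 1024131/65 = 1013276/65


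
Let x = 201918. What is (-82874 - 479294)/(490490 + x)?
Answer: -70271/86551 ≈ -0.81190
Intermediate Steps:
(-82874 - 479294)/(490490 + x) = (-82874 - 479294)/(490490 + 201918) = -562168/692408 = -562168*1/692408 = -70271/86551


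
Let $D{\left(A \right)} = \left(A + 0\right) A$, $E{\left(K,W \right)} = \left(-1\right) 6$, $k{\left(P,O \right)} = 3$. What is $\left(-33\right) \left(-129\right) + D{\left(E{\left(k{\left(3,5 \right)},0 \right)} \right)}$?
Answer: $4293$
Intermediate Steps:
$E{\left(K,W \right)} = -6$
$D{\left(A \right)} = A^{2}$ ($D{\left(A \right)} = A A = A^{2}$)
$\left(-33\right) \left(-129\right) + D{\left(E{\left(k{\left(3,5 \right)},0 \right)} \right)} = \left(-33\right) \left(-129\right) + \left(-6\right)^{2} = 4257 + 36 = 4293$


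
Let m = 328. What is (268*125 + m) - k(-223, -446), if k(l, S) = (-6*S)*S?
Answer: 1227324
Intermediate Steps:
k(l, S) = -6*S²
(268*125 + m) - k(-223, -446) = (268*125 + 328) - (-6)*(-446)² = (33500 + 328) - (-6)*198916 = 33828 - 1*(-1193496) = 33828 + 1193496 = 1227324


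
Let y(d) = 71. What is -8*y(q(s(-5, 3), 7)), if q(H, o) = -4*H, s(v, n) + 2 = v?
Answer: -568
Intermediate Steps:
s(v, n) = -2 + v
-8*y(q(s(-5, 3), 7)) = -8*71 = -568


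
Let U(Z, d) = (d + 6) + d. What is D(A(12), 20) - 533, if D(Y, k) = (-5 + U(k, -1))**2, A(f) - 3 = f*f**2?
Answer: -532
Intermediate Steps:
A(f) = 3 + f**3 (A(f) = 3 + f*f**2 = 3 + f**3)
U(Z, d) = 6 + 2*d (U(Z, d) = (6 + d) + d = 6 + 2*d)
D(Y, k) = 1 (D(Y, k) = (-5 + (6 + 2*(-1)))**2 = (-5 + (6 - 2))**2 = (-5 + 4)**2 = (-1)**2 = 1)
D(A(12), 20) - 533 = 1 - 533 = -532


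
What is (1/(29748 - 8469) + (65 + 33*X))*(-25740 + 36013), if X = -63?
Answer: -440258712065/21279 ≈ -2.0690e+7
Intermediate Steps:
(1/(29748 - 8469) + (65 + 33*X))*(-25740 + 36013) = (1/(29748 - 8469) + (65 + 33*(-63)))*(-25740 + 36013) = (1/21279 + (65 - 2079))*10273 = (1/21279 - 2014)*10273 = -42855905/21279*10273 = -440258712065/21279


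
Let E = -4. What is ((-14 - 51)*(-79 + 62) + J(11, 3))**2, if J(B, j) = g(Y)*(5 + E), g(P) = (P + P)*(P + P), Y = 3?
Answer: 1301881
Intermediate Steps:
g(P) = 4*P**2 (g(P) = (2*P)*(2*P) = 4*P**2)
J(B, j) = 36 (J(B, j) = (4*3**2)*(5 - 4) = (4*9)*1 = 36*1 = 36)
((-14 - 51)*(-79 + 62) + J(11, 3))**2 = ((-14 - 51)*(-79 + 62) + 36)**2 = (-65*(-17) + 36)**2 = (1105 + 36)**2 = 1141**2 = 1301881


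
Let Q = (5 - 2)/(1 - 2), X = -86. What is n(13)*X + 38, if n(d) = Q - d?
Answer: 1414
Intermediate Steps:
Q = -3 (Q = 3/(-1) = 3*(-1) = -3)
n(d) = -3 - d
n(13)*X + 38 = (-3 - 1*13)*(-86) + 38 = (-3 - 13)*(-86) + 38 = -16*(-86) + 38 = 1376 + 38 = 1414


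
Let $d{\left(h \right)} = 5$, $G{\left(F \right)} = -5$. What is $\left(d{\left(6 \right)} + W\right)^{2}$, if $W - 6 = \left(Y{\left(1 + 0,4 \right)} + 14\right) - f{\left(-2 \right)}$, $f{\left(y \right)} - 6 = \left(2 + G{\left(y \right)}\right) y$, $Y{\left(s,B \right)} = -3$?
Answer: $100$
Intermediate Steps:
$f{\left(y \right)} = 6 - 3 y$ ($f{\left(y \right)} = 6 + \left(2 - 5\right) y = 6 - 3 y$)
$W = 5$ ($W = 6 + \left(\left(-3 + 14\right) - \left(6 - -6\right)\right) = 6 + \left(11 - \left(6 + 6\right)\right) = 6 + \left(11 - 12\right) = 6 - 1 = 5$)
$\left(d{\left(6 \right)} + W\right)^{2} = \left(5 + 5\right)^{2} = 10^{2} = 100$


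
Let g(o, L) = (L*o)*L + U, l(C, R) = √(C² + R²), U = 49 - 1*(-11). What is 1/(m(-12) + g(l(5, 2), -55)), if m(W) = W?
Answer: -48/265365821 + 3025*√29/265365821 ≈ 6.1207e-5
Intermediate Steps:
U = 60 (U = 49 + 11 = 60)
g(o, L) = 60 + o*L² (g(o, L) = (L*o)*L + 60 = o*L² + 60 = 60 + o*L²)
1/(m(-12) + g(l(5, 2), -55)) = 1/(-12 + (60 + √(5² + 2²)*(-55)²)) = 1/(-12 + (60 + √(25 + 4)*3025)) = 1/(-12 + (60 + √29*3025)) = 1/(-12 + (60 + 3025*√29)) = 1/(48 + 3025*√29)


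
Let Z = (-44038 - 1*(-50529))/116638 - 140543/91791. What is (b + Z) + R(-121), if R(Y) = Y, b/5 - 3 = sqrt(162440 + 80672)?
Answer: -1150666616801/10706318658 + 10*sqrt(60778) ≈ 2357.8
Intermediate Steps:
b = 15 + 10*sqrt(60778) (b = 15 + 5*sqrt(162440 + 80672) = 15 + 5*sqrt(243112) = 15 + 5*(2*sqrt(60778)) = 15 + 10*sqrt(60778) ≈ 2480.3)
Z = -15796839053/10706318658 (Z = (-44038 + 50529)*(1/116638) - 140543*1/91791 = 6491*(1/116638) - 140543/91791 = 6491/116638 - 140543/91791 = -15796839053/10706318658 ≈ -1.4755)
(b + Z) + R(-121) = ((15 + 10*sqrt(60778)) - 15796839053/10706318658) - 121 = (144797940817/10706318658 + 10*sqrt(60778)) - 121 = -1150666616801/10706318658 + 10*sqrt(60778)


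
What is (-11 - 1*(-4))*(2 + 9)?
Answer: -77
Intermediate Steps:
(-11 - 1*(-4))*(2 + 9) = (-11 + 4)*11 = -7*11 = -77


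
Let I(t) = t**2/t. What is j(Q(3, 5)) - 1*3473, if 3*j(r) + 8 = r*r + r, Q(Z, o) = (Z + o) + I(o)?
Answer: -3415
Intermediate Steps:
I(t) = t
Q(Z, o) = Z + 2*o (Q(Z, o) = (Z + o) + o = Z + 2*o)
j(r) = -8/3 + r/3 + r**2/3 (j(r) = -8/3 + (r*r + r)/3 = -8/3 + (r**2 + r)/3 = -8/3 + (r + r**2)/3 = -8/3 + (r/3 + r**2/3) = -8/3 + r/3 + r**2/3)
j(Q(3, 5)) - 1*3473 = (-8/3 + (3 + 2*5)/3 + (3 + 2*5)**2/3) - 1*3473 = (-8/3 + (3 + 10)/3 + (3 + 10)**2/3) - 3473 = (-8/3 + (1/3)*13 + (1/3)*13**2) - 3473 = (-8/3 + 13/3 + (1/3)*169) - 3473 = (-8/3 + 13/3 + 169/3) - 3473 = 58 - 3473 = -3415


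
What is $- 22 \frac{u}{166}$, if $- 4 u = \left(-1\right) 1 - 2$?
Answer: $- \frac{33}{332} \approx -0.099398$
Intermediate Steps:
$u = \frac{3}{4}$ ($u = - \frac{\left(-1\right) 1 - 2}{4} = - \frac{-1 - 2}{4} = \left(- \frac{1}{4}\right) \left(-3\right) = \frac{3}{4} \approx 0.75$)
$- 22 \frac{u}{166} = - 22 \frac{3}{4 \cdot 166} = - 22 \cdot \frac{3}{4} \cdot \frac{1}{166} = \left(-22\right) \frac{3}{664} = - \frac{33}{332}$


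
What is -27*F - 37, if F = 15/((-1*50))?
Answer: -289/10 ≈ -28.900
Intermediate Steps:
F = -3/10 (F = 15/(-50) = 15*(-1/50) = -3/10 ≈ -0.30000)
-27*F - 37 = -27*(-3/10) - 37 = 81/10 - 37 = -289/10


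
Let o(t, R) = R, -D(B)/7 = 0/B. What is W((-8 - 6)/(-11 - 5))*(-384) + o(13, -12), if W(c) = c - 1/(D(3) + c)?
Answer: 636/7 ≈ 90.857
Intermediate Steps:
D(B) = 0 (D(B) = -0/B = -7*0 = 0)
W(c) = c - 1/c (W(c) = c - 1/(0 + c) = c - 1/c)
W((-8 - 6)/(-11 - 5))*(-384) + o(13, -12) = ((-8 - 6)/(-11 - 5) - 1/((-8 - 6)/(-11 - 5)))*(-384) - 12 = (-14/(-16) - 1/((-14/(-16))))*(-384) - 12 = (-14*(-1/16) - 1/((-14*(-1/16))))*(-384) - 12 = (7/8 - 1/7/8)*(-384) - 12 = (7/8 - 1*8/7)*(-384) - 12 = (7/8 - 8/7)*(-384) - 12 = -15/56*(-384) - 12 = 720/7 - 12 = 636/7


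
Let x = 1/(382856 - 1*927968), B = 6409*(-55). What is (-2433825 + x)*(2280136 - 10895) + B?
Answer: -3010618595794553081/545112 ≈ -5.5229e+12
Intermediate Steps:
B = -352495
x = -1/545112 (x = 1/(382856 - 927968) = 1/(-545112) = -1/545112 ≈ -1.8345e-6)
(-2433825 + x)*(2280136 - 10895) + B = (-2433825 - 1/545112)*(2280136 - 10895) - 352495 = -1326707213401/545112*2269241 - 352495 = -3010618403645298641/545112 - 352495 = -3010618595794553081/545112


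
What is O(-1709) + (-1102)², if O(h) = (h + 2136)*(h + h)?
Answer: -245082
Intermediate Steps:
O(h) = 2*h*(2136 + h) (O(h) = (2136 + h)*(2*h) = 2*h*(2136 + h))
O(-1709) + (-1102)² = 2*(-1709)*(2136 - 1709) + (-1102)² = 2*(-1709)*427 + 1214404 = -1459486 + 1214404 = -245082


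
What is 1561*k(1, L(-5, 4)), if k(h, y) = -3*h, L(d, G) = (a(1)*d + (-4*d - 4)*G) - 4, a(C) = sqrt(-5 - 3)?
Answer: -4683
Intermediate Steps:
a(C) = 2*I*sqrt(2) (a(C) = sqrt(-8) = 2*I*sqrt(2))
L(d, G) = -4 + G*(-4 - 4*d) + 2*I*d*sqrt(2) (L(d, G) = ((2*I*sqrt(2))*d + (-4*d - 4)*G) - 4 = (2*I*d*sqrt(2) + (-4 - 4*d)*G) - 4 = (2*I*d*sqrt(2) + G*(-4 - 4*d)) - 4 = (G*(-4 - 4*d) + 2*I*d*sqrt(2)) - 4 = -4 + G*(-4 - 4*d) + 2*I*d*sqrt(2))
1561*k(1, L(-5, 4)) = 1561*(-3*1) = 1561*(-3) = -4683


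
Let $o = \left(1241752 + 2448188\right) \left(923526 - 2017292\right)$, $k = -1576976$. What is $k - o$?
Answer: $4035929337064$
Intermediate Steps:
$o = -4035930914040$ ($o = 3689940 \left(-1093766\right) = -4035930914040$)
$k - o = -1576976 - -4035930914040 = -1576976 + 4035930914040 = 4035929337064$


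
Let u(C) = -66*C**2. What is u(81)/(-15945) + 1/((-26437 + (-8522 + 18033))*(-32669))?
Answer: 79814701920263/2938958450610 ≈ 27.157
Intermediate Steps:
u(81)/(-15945) + 1/((-26437 + (-8522 + 18033))*(-32669)) = -66*81**2/(-15945) + 1/((-26437 + (-8522 + 18033))*(-32669)) = -66*6561*(-1/15945) - 1/32669/(-26437 + 9511) = -433026*(-1/15945) - 1/32669/(-16926) = 144342/5315 - 1/16926*(-1/32669) = 144342/5315 + 1/552955494 = 79814701920263/2938958450610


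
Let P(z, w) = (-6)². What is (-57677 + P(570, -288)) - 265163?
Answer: -322804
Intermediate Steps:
P(z, w) = 36
(-57677 + P(570, -288)) - 265163 = (-57677 + 36) - 265163 = -57641 - 265163 = -322804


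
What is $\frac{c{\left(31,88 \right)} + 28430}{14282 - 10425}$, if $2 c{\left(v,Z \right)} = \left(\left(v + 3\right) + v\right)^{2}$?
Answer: $\frac{3215}{406} \approx 7.9187$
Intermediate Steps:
$c{\left(v,Z \right)} = \frac{\left(3 + 2 v\right)^{2}}{2}$ ($c{\left(v,Z \right)} = \frac{\left(\left(v + 3\right) + v\right)^{2}}{2} = \frac{\left(\left(3 + v\right) + v\right)^{2}}{2} = \frac{\left(3 + 2 v\right)^{2}}{2}$)
$\frac{c{\left(31,88 \right)} + 28430}{14282 - 10425} = \frac{\frac{\left(3 + 2 \cdot 31\right)^{2}}{2} + 28430}{14282 - 10425} = \frac{\frac{\left(3 + 62\right)^{2}}{2} + 28430}{3857} = \left(\frac{65^{2}}{2} + 28430\right) \frac{1}{3857} = \left(\frac{1}{2} \cdot 4225 + 28430\right) \frac{1}{3857} = \left(\frac{4225}{2} + 28430\right) \frac{1}{3857} = \frac{61085}{2} \cdot \frac{1}{3857} = \frac{3215}{406}$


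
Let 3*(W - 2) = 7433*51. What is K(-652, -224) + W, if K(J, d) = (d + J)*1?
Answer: 125487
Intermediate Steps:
K(J, d) = J + d (K(J, d) = (J + d)*1 = J + d)
W = 126363 (W = 2 + (7433*51)/3 = 2 + (⅓)*379083 = 2 + 126361 = 126363)
K(-652, -224) + W = (-652 - 224) + 126363 = -876 + 126363 = 125487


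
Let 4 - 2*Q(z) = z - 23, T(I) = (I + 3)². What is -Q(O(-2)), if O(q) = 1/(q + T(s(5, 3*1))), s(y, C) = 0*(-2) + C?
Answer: -917/68 ≈ -13.485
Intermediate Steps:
s(y, C) = C (s(y, C) = 0 + C = C)
T(I) = (3 + I)²
O(q) = 1/(36 + q) (O(q) = 1/(q + (3 + 3*1)²) = 1/(q + (3 + 3)²) = 1/(q + 6²) = 1/(q + 36) = 1/(36 + q))
Q(z) = 27/2 - z/2 (Q(z) = 2 - (z - 23)/2 = 2 - (-23 + z)/2 = 2 + (23/2 - z/2) = 27/2 - z/2)
-Q(O(-2)) = -(27/2 - 1/(2*(36 - 2))) = -(27/2 - ½/34) = -(27/2 - ½*1/34) = -(27/2 - 1/68) = -1*917/68 = -917/68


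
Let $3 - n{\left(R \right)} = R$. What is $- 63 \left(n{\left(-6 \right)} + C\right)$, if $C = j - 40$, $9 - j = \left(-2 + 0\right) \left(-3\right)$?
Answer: $1764$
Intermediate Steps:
$j = 3$ ($j = 9 - \left(-2 + 0\right) \left(-3\right) = 9 - \left(-2\right) \left(-3\right) = 9 - 6 = 3$)
$n{\left(R \right)} = 3 - R$
$C = -37$ ($C = 3 - 40 = -37$)
$- 63 \left(n{\left(-6 \right)} + C\right) = - 63 \left(\left(3 - -6\right) - 37\right) = - 63 \left(\left(3 + 6\right) - 37\right) = - 63 \left(9 - 37\right) = \left(-63\right) \left(-28\right) = 1764$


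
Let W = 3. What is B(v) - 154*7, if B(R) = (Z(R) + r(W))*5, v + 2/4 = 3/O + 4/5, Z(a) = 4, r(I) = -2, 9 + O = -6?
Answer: -1068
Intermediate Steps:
O = -15 (O = -9 - 6 = -15)
v = ⅒ (v = -½ + (3/(-15) + 4/5) = -½ + (3*(-1/15) + 4*(⅕)) = -½ + (-⅕ + ⅘) = -½ + ⅗ = ⅒ ≈ 0.10000)
B(R) = 10 (B(R) = (4 - 2)*5 = 2*5 = 10)
B(v) - 154*7 = 10 - 154*7 = 10 - 1078 = -1068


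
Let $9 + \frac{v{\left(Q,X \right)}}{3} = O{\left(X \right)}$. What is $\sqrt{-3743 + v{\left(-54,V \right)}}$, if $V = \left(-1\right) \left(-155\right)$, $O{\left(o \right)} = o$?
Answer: $i \sqrt{3305} \approx 57.489 i$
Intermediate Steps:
$V = 155$
$v{\left(Q,X \right)} = -27 + 3 X$
$\sqrt{-3743 + v{\left(-54,V \right)}} = \sqrt{-3743 + \left(-27 + 3 \cdot 155\right)} = \sqrt{-3743 + \left(-27 + 465\right)} = \sqrt{-3743 + 438} = \sqrt{-3305} = i \sqrt{3305}$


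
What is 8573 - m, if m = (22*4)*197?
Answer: -8763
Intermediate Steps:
m = 17336 (m = 88*197 = 17336)
8573 - m = 8573 - 1*17336 = 8573 - 17336 = -8763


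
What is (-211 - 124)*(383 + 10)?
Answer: -131655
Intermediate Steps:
(-211 - 124)*(383 + 10) = -335*393 = -131655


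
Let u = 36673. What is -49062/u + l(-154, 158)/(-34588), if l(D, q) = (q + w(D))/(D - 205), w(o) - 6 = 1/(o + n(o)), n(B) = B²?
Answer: -157736288870021/117906323246712 ≈ -1.3378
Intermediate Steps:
w(o) = 6 + 1/(o + o²)
l(D, q) = (q + (1 + 6*D + 6*D²)/(D*(1 + D)))/(-205 + D) (l(D, q) = (q + (1 + 6*D + 6*D²)/(D*(1 + D)))/(D - 205) = (q + (1 + 6*D + 6*D²)/(D*(1 + D)))/(-205 + D))
-49062/u + l(-154, 158)/(-34588) = -49062/36673 + ((1 + 6*(-154) + 6*(-154)² - 154*158*(1 - 154))/((-154)*(1 - 154)*(-205 - 154)))/(-34588) = -49062*1/36673 - 1/154*(1 - 924 + 6*23716 - 154*158*(-153))/(-153*(-359))*(-1/34588) = -3774/2821 - 1/154*(-1/153)*(-1/359)*(1 - 924 + 142296 + 3722796)*(-1/34588) = -3774/2821 - 1/154*(-1/153)*(-1/359)*3864169*(-1/34588) = -3774/2821 - 3864169/8458758*(-1/34588) = -3774/2821 + 3864169/292571521704 = -157736288870021/117906323246712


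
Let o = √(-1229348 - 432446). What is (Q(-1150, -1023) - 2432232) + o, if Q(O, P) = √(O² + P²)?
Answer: -2432232 + √2369029 + I*√1661794 ≈ -2.4307e+6 + 1289.1*I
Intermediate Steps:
o = I*√1661794 (o = √(-1661794) = I*√1661794 ≈ 1289.1*I)
(Q(-1150, -1023) - 2432232) + o = (√((-1150)² + (-1023)²) - 2432232) + I*√1661794 = (√(1322500 + 1046529) - 2432232) + I*√1661794 = (√2369029 - 2432232) + I*√1661794 = (-2432232 + √2369029) + I*√1661794 = -2432232 + √2369029 + I*√1661794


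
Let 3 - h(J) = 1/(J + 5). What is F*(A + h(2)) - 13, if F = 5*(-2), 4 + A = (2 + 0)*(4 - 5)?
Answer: 129/7 ≈ 18.429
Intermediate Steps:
A = -6 (A = -4 + (2 + 0)*(4 - 5) = -4 + 2*(-1) = -4 - 2 = -6)
h(J) = 3 - 1/(5 + J) (h(J) = 3 - 1/(J + 5) = 3 - 1/(5 + J))
F = -10
F*(A + h(2)) - 13 = -10*(-6 + (14 + 3*2)/(5 + 2)) - 13 = -10*(-6 + (14 + 6)/7) - 13 = -10*(-6 + (1/7)*20) - 13 = -10*(-6 + 20/7) - 13 = -10*(-22/7) - 13 = 220/7 - 13 = 129/7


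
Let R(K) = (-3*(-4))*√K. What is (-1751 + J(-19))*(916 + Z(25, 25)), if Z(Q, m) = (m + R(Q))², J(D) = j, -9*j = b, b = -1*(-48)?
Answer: -42894929/3 ≈ -1.4298e+7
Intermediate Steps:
R(K) = 12*√K
b = 48
j = -16/3 (j = -⅑*48 = -16/3 ≈ -5.3333)
J(D) = -16/3
Z(Q, m) = (m + 12*√Q)²
(-1751 + J(-19))*(916 + Z(25, 25)) = (-1751 - 16/3)*(916 + (25 + 12*√25)²) = -5269*(916 + (25 + 12*5)²)/3 = -5269*(916 + (25 + 60)²)/3 = -5269*(916 + 85²)/3 = -5269*(916 + 7225)/3 = -5269/3*8141 = -42894929/3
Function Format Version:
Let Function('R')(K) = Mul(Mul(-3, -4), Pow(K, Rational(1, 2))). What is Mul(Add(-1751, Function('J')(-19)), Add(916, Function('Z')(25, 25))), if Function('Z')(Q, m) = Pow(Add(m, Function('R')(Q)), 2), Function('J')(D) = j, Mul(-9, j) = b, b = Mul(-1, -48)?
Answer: Rational(-42894929, 3) ≈ -1.4298e+7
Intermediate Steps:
Function('R')(K) = Mul(12, Pow(K, Rational(1, 2)))
b = 48
j = Rational(-16, 3) (j = Mul(Rational(-1, 9), 48) = Rational(-16, 3) ≈ -5.3333)
Function('J')(D) = Rational(-16, 3)
Function('Z')(Q, m) = Pow(Add(m, Mul(12, Pow(Q, Rational(1, 2)))), 2)
Mul(Add(-1751, Function('J')(-19)), Add(916, Function('Z')(25, 25))) = Mul(Add(-1751, Rational(-16, 3)), Add(916, Pow(Add(25, Mul(12, Pow(25, Rational(1, 2)))), 2))) = Mul(Rational(-5269, 3), Add(916, Pow(Add(25, Mul(12, 5)), 2))) = Mul(Rational(-5269, 3), Add(916, Pow(Add(25, 60), 2))) = Mul(Rational(-5269, 3), Add(916, Pow(85, 2))) = Mul(Rational(-5269, 3), Add(916, 7225)) = Mul(Rational(-5269, 3), 8141) = Rational(-42894929, 3)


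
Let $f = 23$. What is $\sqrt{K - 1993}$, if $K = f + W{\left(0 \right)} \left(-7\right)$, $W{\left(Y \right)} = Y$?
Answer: $i \sqrt{1970} \approx 44.385 i$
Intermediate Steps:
$K = 23$ ($K = 23 + 0 \left(-7\right) = 23 + 0 = 23$)
$\sqrt{K - 1993} = \sqrt{23 - 1993} = \sqrt{-1970} = i \sqrt{1970}$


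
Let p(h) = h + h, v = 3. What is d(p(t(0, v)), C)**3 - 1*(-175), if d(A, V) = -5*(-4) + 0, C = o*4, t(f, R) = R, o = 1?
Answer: 8175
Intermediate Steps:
C = 4 (C = 1*4 = 4)
p(h) = 2*h
d(A, V) = 20 (d(A, V) = 20 + 0 = 20)
d(p(t(0, v)), C)**3 - 1*(-175) = 20**3 - 1*(-175) = 8000 + 175 = 8175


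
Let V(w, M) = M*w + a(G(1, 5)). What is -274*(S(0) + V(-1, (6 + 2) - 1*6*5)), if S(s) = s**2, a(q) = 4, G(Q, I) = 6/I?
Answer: -7124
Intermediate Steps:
V(w, M) = 4 + M*w (V(w, M) = M*w + 4 = 4 + M*w)
-274*(S(0) + V(-1, (6 + 2) - 1*6*5)) = -274*(0**2 + (4 + ((6 + 2) - 1*6*5)*(-1))) = -274*(0 + (4 + (8 - 6*5)*(-1))) = -274*(0 + (4 + (8 - 30)*(-1))) = -274*(0 + (4 - 22*(-1))) = -274*(0 + (4 + 22)) = -274*(0 + 26) = -274*26 = -7124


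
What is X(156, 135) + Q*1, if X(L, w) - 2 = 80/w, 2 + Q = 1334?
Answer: 36034/27 ≈ 1334.6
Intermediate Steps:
Q = 1332 (Q = -2 + 1334 = 1332)
X(L, w) = 2 + 80/w
X(156, 135) + Q*1 = (2 + 80/135) + 1332*1 = (2 + 80*(1/135)) + 1332 = (2 + 16/27) + 1332 = 70/27 + 1332 = 36034/27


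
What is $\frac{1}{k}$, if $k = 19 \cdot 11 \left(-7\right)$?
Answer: $- \frac{1}{1463} \approx -0.00068353$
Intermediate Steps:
$k = -1463$ ($k = 209 \left(-7\right) = -1463$)
$\frac{1}{k} = \frac{1}{-1463} = - \frac{1}{1463}$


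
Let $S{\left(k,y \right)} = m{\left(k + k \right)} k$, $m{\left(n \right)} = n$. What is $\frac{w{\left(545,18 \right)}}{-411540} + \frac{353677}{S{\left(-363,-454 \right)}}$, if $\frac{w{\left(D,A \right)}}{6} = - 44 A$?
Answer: $\frac{12233713763}{9038035710} \approx 1.3536$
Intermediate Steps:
$w{\left(D,A \right)} = - 264 A$ ($w{\left(D,A \right)} = 6 \left(- 44 A\right) = - 264 A$)
$S{\left(k,y \right)} = 2 k^{2}$ ($S{\left(k,y \right)} = \left(k + k\right) k = 2 k k = 2 k^{2}$)
$\frac{w{\left(545,18 \right)}}{-411540} + \frac{353677}{S{\left(-363,-454 \right)}} = \frac{\left(-264\right) 18}{-411540} + \frac{353677}{2 \left(-363\right)^{2}} = \left(-4752\right) \left(- \frac{1}{411540}\right) + \frac{353677}{2 \cdot 131769} = \frac{396}{34295} + \frac{353677}{263538} = \frac{12233713763}{9038035710}$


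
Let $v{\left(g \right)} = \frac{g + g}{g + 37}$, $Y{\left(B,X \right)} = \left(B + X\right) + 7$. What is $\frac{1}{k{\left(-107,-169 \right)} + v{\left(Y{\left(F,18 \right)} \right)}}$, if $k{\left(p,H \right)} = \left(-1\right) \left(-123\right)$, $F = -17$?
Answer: $\frac{45}{5551} \approx 0.0081066$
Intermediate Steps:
$k{\left(p,H \right)} = 123$
$Y{\left(B,X \right)} = 7 + B + X$
$v{\left(g \right)} = \frac{2 g}{37 + g}$
$\frac{1}{k{\left(-107,-169 \right)} + v{\left(Y{\left(F,18 \right)} \right)}} = \frac{1}{123 + \frac{2 \left(7 - 17 + 18\right)}{37 + \left(7 - 17 + 18\right)}} = \frac{1}{123 + 2 \cdot 8 \frac{1}{37 + 8}} = \frac{1}{123 + 2 \cdot 8 \cdot \frac{1}{45}} = \frac{1}{123 + \frac{16}{45}} = \frac{1}{\frac{5551}{45}} = \frac{45}{5551}$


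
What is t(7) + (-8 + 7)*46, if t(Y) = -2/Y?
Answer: -324/7 ≈ -46.286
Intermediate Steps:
t(7) + (-8 + 7)*46 = -2/7 + (-8 + 7)*46 = -2*⅐ - 1*46 = -2/7 - 46 = -324/7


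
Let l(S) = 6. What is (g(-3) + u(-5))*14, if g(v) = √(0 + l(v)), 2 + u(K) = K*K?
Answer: 322 + 14*√6 ≈ 356.29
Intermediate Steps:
u(K) = -2 + K² (u(K) = -2 + K*K = -2 + K²)
g(v) = √6 (g(v) = √(0 + 6) = √6)
(g(-3) + u(-5))*14 = (√6 + (-2 + (-5)²))*14 = (√6 + (-2 + 25))*14 = (√6 + 23)*14 = (23 + √6)*14 = 322 + 14*√6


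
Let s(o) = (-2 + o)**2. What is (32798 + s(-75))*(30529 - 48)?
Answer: 1180437687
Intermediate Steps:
(32798 + s(-75))*(30529 - 48) = (32798 + (-2 - 75)**2)*(30529 - 48) = (32798 + (-77)**2)*30481 = (32798 + 5929)*30481 = 38727*30481 = 1180437687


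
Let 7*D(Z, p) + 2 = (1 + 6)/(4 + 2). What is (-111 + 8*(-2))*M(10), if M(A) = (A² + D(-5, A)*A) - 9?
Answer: -239522/21 ≈ -11406.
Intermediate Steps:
D(Z, p) = -5/42 (D(Z, p) = -2/7 + ((1 + 6)/(4 + 2))/7 = -2/7 + (7/6)/7 = -2/7 + (7*(⅙))/7 = -2/7 + (⅐)*(7/6) = -2/7 + ⅙ = -5/42)
M(A) = -9 + A² - 5*A/42 (M(A) = (A² - 5*A/42) - 9 = -9 + A² - 5*A/42)
(-111 + 8*(-2))*M(10) = (-111 + 8*(-2))*(-9 + 10² - 5/42*10) = (-111 - 16)*(-9 + 100 - 25/21) = -127*1886/21 = -239522/21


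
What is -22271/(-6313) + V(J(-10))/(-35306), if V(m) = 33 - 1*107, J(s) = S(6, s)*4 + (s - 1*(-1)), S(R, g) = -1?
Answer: 393383544/111443389 ≈ 3.5299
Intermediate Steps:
J(s) = -3 + s (J(s) = -1*4 + (s - 1*(-1)) = -4 + (s + 1) = -4 + (1 + s) = -3 + s)
V(m) = -74 (V(m) = 33 - 107 = -74)
-22271/(-6313) + V(J(-10))/(-35306) = -22271/(-6313) - 74/(-35306) = -22271*(-1/6313) - 74*(-1/35306) = 22271/6313 + 37/17653 = 393383544/111443389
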